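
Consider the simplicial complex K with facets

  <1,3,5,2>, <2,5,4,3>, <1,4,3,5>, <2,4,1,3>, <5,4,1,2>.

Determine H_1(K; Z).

Order the vertices as 1 < 2 < 3 < 4 < 5. Listing each simplex with vertices in this order, K has dimension 3 with simplices:

  0-simplices (5): [1], [2], [3], [4], [5]
  1-simplices (10): [1,2], [1,3], [1,4], [1,5], [2,3], [2,4], [2,5], [3,4], [3,5], [4,5]
  2-simplices (10): [1,2,3], [1,2,4], [1,2,5], [1,3,4], [1,3,5], [1,4,5], [2,3,4], [2,3,5], [2,4,5], [3,4,5]
  3-simplices (5): [1,2,3,4], [1,2,3,5], [1,2,4,5], [1,3,4,5], [2,3,4,5]

so the chain groups are C_0 ≅ Z^5, C_1 ≅ Z^10, C_2 ≅ Z^10, C_3 ≅ Z^5.

Boundary ∂_1: C_1 → C_0 maps an edge to its endpoints' difference, ∂[p,q] = q − p. For instance
  ∂[3,4] = [4] − [3].
This gives a 5×10 integer matrix of rank 4; reducing to Smith normal form yields diagonal entries (1,1,1,1).

Boundary ∂_2: C_2 → C_1 acts by ∂[p,q,r] = [q,r] − [p,r] + [p,q]. For instance
  ∂[1,2,4] = [2,4] − [1,4] + [1,2],
  ∂[1,4,5] = [4,5] − [1,5] + [1,4].
The 10×10 boundary matrix has rank 6 and Smith normal form diag(1,1,1,1,1,1).

∂_3: C_3 → C_2 sends each 3-simplex σ to the alternating sum Σ_i (−1)^i (σ with its i-th vertex removed). For instance
  ∂[1,2,4,5] = [2,4,5] − [1,4,5] + [1,2,5] − [1,2,4],
  ∂[1,2,3,5] = [2,3,5] − [1,3,5] + [1,2,5] − [1,2,3].
The 10×5 boundary matrix has rank 4 and Smith normal form diag(1,1,1,1).

From H_k ≅ ker(∂_k) / im(∂_{k+1}) we obtain:

  H_1: rank ker ∂_1 − rank ∂_2 = (10 − 4) − 6 = 0, and the invariant factors of ∂_2 are all 1, so H_1 = 0.

H_1 = 0.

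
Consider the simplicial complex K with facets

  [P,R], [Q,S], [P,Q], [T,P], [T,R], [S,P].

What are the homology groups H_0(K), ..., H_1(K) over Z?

H_0 ≅ Z,  H_1 ≅ Z^2.

Fix the vertex order P < Q < R < S < T and write every simplex with vertices in increasing order. Then dim K = 1 and the simplices of K are:

  0-simplices (5): P, Q, R, S, T
  1-simplices (6): PQ, PR, PS, PT, QS, RT

so the chain groups are C_0 ≅ Z^5, C_1 ≅ Z^6.

Boundary ∂_1: C_1 → C_0 is given by ∂[p,q] = [q] − [p]. For instance
  ∂QS = S − Q.
The resulting 5×6 matrix has rank 4, and its Smith normal form has invariant factors (1,1,1,1).

Reading off H_k = ker ∂_k / im ∂_{k+1}:

  H_0: rank C_0 − rank ∂_1 = 5 − 4 = 1, and the invariant factors of ∂_1 are all 1, so H_0 = Z.
  H_1: rank ker ∂_1 − rank ∂_2 = (6 − 4) − 0 = 2, and there is no ∂_2, so H_1 = Z^2.

As a check, the Euler characteristic is 5 − 6 = -1, which agrees with 1 − 2 = -1.
(K is a triangulation of a wedge of 2 circles.)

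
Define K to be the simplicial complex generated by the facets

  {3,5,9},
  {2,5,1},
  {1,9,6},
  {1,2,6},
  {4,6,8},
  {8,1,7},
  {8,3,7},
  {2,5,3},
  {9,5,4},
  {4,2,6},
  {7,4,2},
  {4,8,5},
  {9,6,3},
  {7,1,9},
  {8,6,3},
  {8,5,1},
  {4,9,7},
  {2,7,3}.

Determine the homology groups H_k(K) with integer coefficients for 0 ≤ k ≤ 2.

Take the total order 1 < 2 < 3 < 4 < 5 < 6 < 7 < 8 < 9 on the vertex set. Then K (dimension 2) consists of the simplices:

  0-simplices (9): [1], [2], [3], [4], [5], [6], [7], [8], [9]
  1-simplices (27): (27 of them)
  2-simplices (18): [1,2,5], [1,2,6], [1,5,8], [1,6,9], [1,7,8], [1,7,9], [2,3,5], [2,3,7], [2,4,6], [2,4,7], [3,5,9], [3,6,8], [3,6,9], [3,7,8], [4,5,8], [4,5,9], [4,6,8], [4,7,9]

Hence C_0 ≅ Z^9, C_1 ≅ Z^27, C_2 ≅ Z^18.

Boundary ∂_1: C_1 → C_0 sends each edge [p,q] (with p < q) to q − p. For instance
  ∂[4,6] = [6] − [4].
This gives a 9×27 integer matrix of rank 8; reducing to Smith normal form yields diagonal entries (1,1,1,1,1,1,1,1).

The boundary map ∂_2: C_2 → C_1 sends each 2-simplex [p,q,r] to [q,r] − [p,r] + [p,q]. For instance
  ∂[3,6,9] = [6,9] − [3,9] + [3,6],
  ∂[2,3,5] = [3,5] − [2,5] + [2,3].
As a 27×18 matrix over Z this has rank 17, with invariant factors (1,1,1,1,1,1,1,1,1,1,1,1,1,1,1,1,1).

Now H_k = ker ∂_k / im ∂_{k+1}, so:

  H_0: rank C_0 − rank ∂_1 = 9 − 8 = 1, and the invariant factors of ∂_1 are all 1, so H_0 = Z.
  H_1: rank ker ∂_1 − rank ∂_2 = (27 − 8) − 17 = 2, and the invariant factors of ∂_2 are all 1, so H_1 = Z^2.
  H_2: rank ker ∂_2 − rank ∂_3 = (18 − 17) − 0 = 1, and there is no ∂_3, so H_2 = Z.

H_0 = Z,  H_1 = Z^2,  H_2 = Z.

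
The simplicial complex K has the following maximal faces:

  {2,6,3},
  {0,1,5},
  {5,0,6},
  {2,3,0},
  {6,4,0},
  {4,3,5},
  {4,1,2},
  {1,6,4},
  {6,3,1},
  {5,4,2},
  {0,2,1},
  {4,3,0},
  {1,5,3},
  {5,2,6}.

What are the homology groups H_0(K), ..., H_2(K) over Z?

We work with the vertex ordering 0 < 1 < 2 < 3 < 4 < 5 < 6. The simplices of K, each written with vertices in increasing order, are:

  0-simplices (7): [0], [1], [2], [3], [4], [5], [6]
  1-simplices (21): [0,1], [0,2], [0,3], [0,4], [0,5], [0,6], [1,2], [1,3], [1,4], [1,5], [1,6], [2,3], [2,4], [2,5], [2,6], [3,4], [3,5], [3,6], [4,5], [4,6], [5,6]
  2-simplices (14): [0,1,2], [0,1,5], [0,2,3], [0,3,4], [0,4,6], [0,5,6], [1,2,4], [1,3,5], [1,3,6], [1,4,6], [2,3,6], [2,4,5], [2,5,6], [3,4,5]

giving chain groups C_0 ≅ Z^7, C_1 ≅ Z^21, C_2 ≅ Z^14.

∂_1: C_1 → C_0 maps an edge to its endpoints' difference, ∂[p,q] = q − p.
This gives a 7×21 integer matrix of rank 6; reducing to Smith normal form yields diagonal entries (1,1,1,1,1,1).

Boundary ∂_2: C_2 → C_1 maps a triangle to the signed sum of its edges. For instance
  ∂[3,4,5] = [4,5] − [3,5] + [3,4],
  ∂[0,3,4] = [3,4] − [0,4] + [0,3].
The resulting 21×14 matrix has rank 13, and its Smith normal form has invariant factors (1,1,1,1,1,1,1,1,1,1,1,1,1).

Now H_k = ker ∂_k / im ∂_{k+1}, so:

  H_0: rank C_0 − rank ∂_1 = 7 − 6 = 1, and the invariant factors of ∂_1 are all 1, so H_0 ≅ Z.
  H_1: rank ker ∂_1 − rank ∂_2 = (21 − 6) − 13 = 2, and the invariant factors of ∂_2 are all 1, so H_1 ≅ Z^2.
  H_2: rank ker ∂_2 − rank ∂_3 = (14 − 13) − 0 = 1, and there is no ∂_3, so H_2 ≅ Z.

(K is a triangulation of the torus T^2.)

H_0 ≅ Z,  H_1 ≅ Z^2,  H_2 ≅ Z.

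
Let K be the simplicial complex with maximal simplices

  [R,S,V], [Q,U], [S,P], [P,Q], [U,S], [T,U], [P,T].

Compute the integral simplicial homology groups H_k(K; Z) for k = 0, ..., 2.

Take the total order P < Q < R < S < T < U < V on the vertex set. Then K (dimension 2) consists of the simplices:

  0-simplices (7): P, Q, R, S, T, U, V
  1-simplices (9): PQ, PS, PT, QU, RS, RV, SU, SV, TU
  2-simplices (1): RSV

so the chain groups are C_0 ≅ Z^7, C_1 ≅ Z^9, C_2 ≅ Z^1.

The boundary map ∂_1: C_1 → C_0 is given by ∂[p,q] = [q] − [p]. For instance
  ∂SV = V − S.
The 7×9 boundary matrix has rank 6 and Smith normal form diag(1,1,1,1,1,1).

∂_2: C_2 → C_1 acts by ∂[p,q,r] = [q,r] − [p,r] + [p,q]. For instance
  ∂RSV = SV − RV + RS.
The 9×1 boundary matrix has rank 1 and Smith normal form diag(1).

Now H_k = ker ∂_k / im ∂_{k+1}, so:

  H_0: rank C_0 − rank ∂_1 = 7 − 6 = 1, and the invariant factors of ∂_1 are all 1, so H_0 ≅ Z.
  H_1: rank ker ∂_1 − rank ∂_2 = (9 − 6) − 1 = 2, and the invariant factors of ∂_2 are all 1, so H_1 ≅ Z^2.
  H_2: rank ker ∂_2 − rank ∂_3 = (1 − 1) − 0 = 0, and there is no ∂_3, so H_2 ≅ 0.

As a check, the Euler characteristic is 7 − 9 + 1 = -1, which agrees with 1 − 2 + 0 = -1.

H_0 = Z,  H_1 = Z^2,  H_2 = 0.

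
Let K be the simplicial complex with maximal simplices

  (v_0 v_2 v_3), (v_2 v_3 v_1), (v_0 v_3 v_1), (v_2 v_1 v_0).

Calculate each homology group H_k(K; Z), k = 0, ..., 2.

H_0 ≅ Z,  H_1 = 0,  H_2 ≅ Z.

K has 4 vertices, 6 edges, 4 triangles.
rank ∂_0 = 0, rank ∂_1 = 3 ⇒ b_0 = 4 − 0 − 3 = 1; all invariant factors of ∂_1 are 1 so no torsion. So H_0 ≅ Z.
rank ∂_1 = 3, rank ∂_2 = 3 ⇒ b_1 = 6 − 3 − 3 = 0; all invariant factors of ∂_2 are 1 so no torsion. So H_1 ≅ 0.
rank ∂_2 = 3, rank ∂_3 = 0 ⇒ b_2 = 4 − 3 − 0 = 1. So H_2 ≅ Z.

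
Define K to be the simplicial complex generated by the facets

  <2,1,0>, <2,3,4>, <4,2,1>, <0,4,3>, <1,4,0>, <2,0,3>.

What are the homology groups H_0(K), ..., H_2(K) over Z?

H_0 = Z,  H_1 = 0,  H_2 = Z.

Order the vertices as 0 < 1 < 2 < 3 < 4. Listing each simplex with vertices in this order, K has dimension 2 with simplices:

  0-simplices (5): [0], [1], [2], [3], [4]
  1-simplices (9): [0,1], [0,2], [0,3], [0,4], [1,2], [1,4], [2,3], [2,4], [3,4]
  2-simplices (6): [0,1,2], [0,1,4], [0,2,3], [0,3,4], [1,2,4], [2,3,4]

so the chain groups are C_0 ≅ Z^5, C_1 ≅ Z^9, C_2 ≅ Z^6.

Boundary ∂_1: C_1 → C_0 maps an edge to its endpoints' difference, ∂[p,q] = q − p.
The resulting 5×9 matrix has rank 4, and its Smith normal form has invariant factors (1,1,1,1).

Boundary ∂_2: C_2 → C_1 acts by ∂[p,q,r] = [q,r] − [p,r] + [p,q]. For instance
  ∂[0,1,4] = [1,4] − [0,4] + [0,1],
  ∂[1,2,4] = [2,4] − [1,4] + [1,2].
The resulting 9×6 matrix has rank 5, and its Smith normal form has invariant factors (1,1,1,1,1).

Computing H_k = (kernel of ∂_k) / (image of ∂_{k+1}):

  H_0: rank C_0 − rank ∂_1 = 5 − 4 = 1, and the invariant factors of ∂_1 are all 1, so H_0 ≅ Z.
  H_1: rank ker ∂_1 − rank ∂_2 = (9 − 4) − 5 = 0, and the invariant factors of ∂_2 are all 1, so H_1 ≅ 0.
  H_2: rank ker ∂_2 − rank ∂_3 = (6 − 5) − 0 = 1, and there is no ∂_3, so H_2 ≅ Z.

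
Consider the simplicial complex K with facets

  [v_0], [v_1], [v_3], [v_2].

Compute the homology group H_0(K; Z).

H_0 = Z^4.

Take the total order v_0 < v_1 < v_2 < v_3 on the vertex set. Then K (dimension 0) consists of the simplices:

  0-simplices (4): [v_0], [v_1], [v_2], [v_3]

Hence C_0 ≅ Z^4.

Now H_k = ker ∂_k / im ∂_{k+1}, so:

  H_0: rank C_0 − rank ∂_1 = 4 − 0 = 4, and there is no ∂_1, so H_0 = Z^4.

(K is a triangulation of a set of 4 points.)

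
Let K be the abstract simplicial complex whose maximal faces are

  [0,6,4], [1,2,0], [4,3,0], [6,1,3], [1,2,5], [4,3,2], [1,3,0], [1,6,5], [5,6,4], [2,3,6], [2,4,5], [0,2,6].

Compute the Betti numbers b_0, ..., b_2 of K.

Take the total order 0 < 1 < 2 < 3 < 4 < 5 < 6 on the vertex set. Then K (dimension 2) consists of the simplices:

  0-simplices (7): [0], [1], [2], [3], [4], [5], [6]
  1-simplices (18): [0,1], [0,2], [0,3], [0,4], [0,6], [1,2], [1,3], [1,5], [1,6], [2,3], [2,4], [2,5], [2,6], [3,4], [3,6], [4,5], [4,6], [5,6]
  2-simplices (12): [0,1,2], [0,1,3], [0,2,6], [0,3,4], [0,4,6], [1,2,5], [1,3,6], [1,5,6], [2,3,4], [2,3,6], [2,4,5], [4,5,6]

giving chain groups C_0 ≅ Z^7, C_1 ≅ Z^18, C_2 ≅ Z^12.

The boundary map ∂_1: C_1 → C_0 sends each edge [p,q] (with p < q) to q − p. For instance
  ∂[0,3] = [3] − [0].
The resulting 7×18 matrix has rank 6, and its Smith normal form has invariant factors (1,1,1,1,1,1).

The boundary map ∂_2: C_2 → C_1 maps a triangle to the signed sum of its edges. For instance
  ∂[0,2,6] = [2,6] − [0,6] + [0,2],
  ∂[0,1,2] = [1,2] − [0,2] + [0,1].
The resulting 18×12 matrix has rank 12, and its Smith normal form has invariant factors (1,1,1,1,1,1,1,1,1,1,1,2).

Reading off H_k = ker ∂_k / im ∂_{k+1}:

  H_0: rank C_0 − rank ∂_1 = 7 − 6 = 1, and the invariant factors of ∂_1 are all 1, so H_0 = Z.
  H_1: rank ker ∂_1 − rank ∂_2 = (18 − 6) − 12 = 0, and ∂_2 has invariant factor 2 > 1, so H_1 = Z/2.
  H_2: rank ker ∂_2 − rank ∂_3 = (12 − 12) − 0 = 0, and there is no ∂_3, so H_2 = 0.

As a check, the Euler characteristic is 7 − 18 + 12 = 1, which agrees with 1 − 0 + 0 = 1.
(K is a triangulation of the real projective plane RP^2.)

Hence the Betti numbers are b_0 = 1, b_1 = 0, b_2 = 0.

b_0 = 1, b_1 = 0, b_2 = 0.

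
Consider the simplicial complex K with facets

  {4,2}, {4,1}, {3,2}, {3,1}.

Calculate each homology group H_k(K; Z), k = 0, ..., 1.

K has 4 vertices, 4 edges.
rank ∂_0 = 0, rank ∂_1 = 3 ⇒ b_0 = 4 − 0 − 3 = 1; all invariant factors of ∂_1 are 1 so no torsion. So H_0 ≅ Z.
rank ∂_1 = 3, rank ∂_2 = 0 ⇒ b_1 = 4 − 3 − 0 = 1. So H_1 ≅ Z.

H_0 ≅ Z,  H_1 ≅ Z.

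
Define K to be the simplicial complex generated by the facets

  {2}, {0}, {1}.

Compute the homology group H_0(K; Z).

H_0 = Z^3.

Order the vertices as 0 < 1 < 2. Listing each simplex with vertices in this order, K has dimension 0 with simplices:

  0-simplices (3): [0], [1], [2]

Hence C_0 ≅ Z^3.

Reading off H_k = ker ∂_k / im ∂_{k+1}:

  H_0: rank C_0 − rank ∂_1 = 3 − 0 = 3, and there is no ∂_1, so H_0 = Z^3.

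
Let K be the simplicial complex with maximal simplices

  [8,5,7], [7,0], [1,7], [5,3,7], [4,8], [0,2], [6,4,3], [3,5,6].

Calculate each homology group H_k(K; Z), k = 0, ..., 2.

Take the total order 0 < 1 < 2 < 3 < 4 < 5 < 6 < 7 < 8 on the vertex set. Then K (dimension 2) consists of the simplices:

  0-simplices (9): [0], [1], [2], [3], [4], [5], [6], [7], [8]
  1-simplices (13): [0,2], [0,7], [1,7], [3,4], [3,5], [3,6], [3,7], [4,6], [4,8], [5,6], [5,7], [5,8], [7,8]
  2-simplices (4): [3,4,6], [3,5,6], [3,5,7], [5,7,8]

Hence C_0 ≅ Z^9, C_1 ≅ Z^13, C_2 ≅ Z^4.

∂_1: C_1 → C_0 is given by ∂[p,q] = [q] − [p]. For instance
  ∂[4,8] = [8] − [4].
The 9×13 boundary matrix has rank 8 and Smith normal form diag(1,1,1,1,1,1,1,1).

The boundary map ∂_2: C_2 → C_1 acts by ∂[p,q,r] = [q,r] − [p,r] + [p,q]. For instance
  ∂[3,5,6] = [5,6] − [3,6] + [3,5],
  ∂[5,7,8] = [7,8] − [5,8] + [5,7].
The 13×4 boundary matrix has rank 4 and Smith normal form diag(1,1,1,1).

From H_k ≅ ker(∂_k) / im(∂_{k+1}) we obtain:

  H_0: rank C_0 − rank ∂_1 = 9 − 8 = 1, and the invariant factors of ∂_1 are all 1, so H_0 ≅ Z.
  H_1: rank ker ∂_1 − rank ∂_2 = (13 − 8) − 4 = 1, and the invariant factors of ∂_2 are all 1, so H_1 ≅ Z.
  H_2: rank ker ∂_2 − rank ∂_3 = (4 − 4) − 0 = 0, and there is no ∂_3, so H_2 ≅ 0.

H_0 = Z,  H_1 = Z,  H_2 = 0.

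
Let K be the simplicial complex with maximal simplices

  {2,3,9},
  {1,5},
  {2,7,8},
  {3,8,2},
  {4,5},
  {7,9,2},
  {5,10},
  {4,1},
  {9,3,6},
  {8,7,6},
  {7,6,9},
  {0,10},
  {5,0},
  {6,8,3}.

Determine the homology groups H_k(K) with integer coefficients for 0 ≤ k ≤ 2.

K has 11 vertices, 18 edges, 8 triangles.
rank ∂_0 = 0, rank ∂_1 = 9 ⇒ b_0 = 11 − 0 − 9 = 2; all invariant factors of ∂_1 are 1 so no torsion. So H_0 = Z^2.
rank ∂_1 = 9, rank ∂_2 = 7 ⇒ b_1 = 18 − 9 − 7 = 2; all invariant factors of ∂_2 are 1 so no torsion. So H_1 = Z^2.
rank ∂_2 = 7, rank ∂_3 = 0 ⇒ b_2 = 8 − 7 − 0 = 1. So H_2 = Z.

H_0 = Z^2,  H_1 = Z^2,  H_2 = Z.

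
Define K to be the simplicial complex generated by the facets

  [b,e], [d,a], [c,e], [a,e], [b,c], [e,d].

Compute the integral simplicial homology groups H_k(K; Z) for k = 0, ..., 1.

We work with the vertex ordering a < b < c < d < e. The simplices of K, each written with vertices in increasing order, are:

  0-simplices (5): a, b, c, d, e
  1-simplices (6): ad, ae, bc, be, ce, de

so the chain groups are C_0 ≅ Z^5, C_1 ≅ Z^6.

∂_1: C_1 → C_0 sends each edge [p,q] (with p < q) to q − p. For instance
  ∂ad = d − a.
As a 5×6 matrix over Z this has rank 4, with invariant factors (1,1,1,1).

Reading off H_k = ker ∂_k / im ∂_{k+1}:

  H_0: rank C_0 − rank ∂_1 = 5 − 4 = 1, and the invariant factors of ∂_1 are all 1, so H_0 ≅ Z.
  H_1: rank ker ∂_1 − rank ∂_2 = (6 − 4) − 0 = 2, and there is no ∂_2, so H_1 ≅ Z^2.

(K is a triangulation of a wedge of 2 circles.)

H_0 = Z,  H_1 = Z^2.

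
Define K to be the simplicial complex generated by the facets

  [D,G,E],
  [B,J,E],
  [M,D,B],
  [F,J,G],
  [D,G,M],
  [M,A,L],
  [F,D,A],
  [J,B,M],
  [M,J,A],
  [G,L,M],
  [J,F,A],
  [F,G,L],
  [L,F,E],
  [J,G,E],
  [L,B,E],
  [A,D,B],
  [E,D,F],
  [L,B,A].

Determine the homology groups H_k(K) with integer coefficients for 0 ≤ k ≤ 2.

H_0 ≅ Z,  H_1 ≅ Z ⊕ Z/2,  H_2 = 0.

Take the total order A < B < D < E < F < G < J < L < M on the vertex set. Then K (dimension 2) consists of the simplices:

  0-simplices (9): A, B, D, E, F, G, J, L, M
  1-simplices (27): AB, AD, AF, AJ, AL, AM, BD, BE, BJ, BL, BM, DE, DF, DG, DM, EF, EG, EJ, EL, FG, FJ, FL, GJ, GL, GM, JM, LM
  2-simplices (18): ABD, ABL, ADF, AFJ, AJM, ALM, BDM, BEJ, BEL, BJM, DEF, DEG, DGM, EFL, EGJ, FGJ, FGL, GLM

so the chain groups are C_0 ≅ Z^9, C_1 ≅ Z^27, C_2 ≅ Z^18.

∂_1: C_1 → C_0 sends each edge [p,q] (with p < q) to q − p. For instance
  ∂LM = M − L.
This gives a 9×27 integer matrix of rank 8; reducing to Smith normal form yields diagonal entries (1,1,1,1,1,1,1,1).

Boundary ∂_2: C_2 → C_1 maps a triangle to the signed sum of its edges. For instance
  ∂AFJ = FJ − AJ + AF,
  ∂BJM = JM − BM + BJ.
The 27×18 boundary matrix has rank 18 and Smith normal form diag(1,1,1,1,1,1,1,1,1,1,1,1,1,1,1,1,1,2).

Now H_k = ker ∂_k / im ∂_{k+1}, so:

  H_0: rank C_0 − rank ∂_1 = 9 − 8 = 1, and the invariant factors of ∂_1 are all 1, so H_0 = Z.
  H_1: rank ker ∂_1 − rank ∂_2 = (27 − 8) − 18 = 1, and ∂_2 has invariant factor 2 > 1, so H_1 = Z ⊕ Z/2.
  H_2: rank ker ∂_2 − rank ∂_3 = (18 − 18) − 0 = 0, and there is no ∂_3, so H_2 = 0.

(K is a triangulation of the Klein bottle.)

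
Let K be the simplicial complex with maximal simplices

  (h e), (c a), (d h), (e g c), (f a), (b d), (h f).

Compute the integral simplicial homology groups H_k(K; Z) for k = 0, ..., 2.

H_0 = Z,  H_1 = Z,  H_2 = 0.

Fix the vertex order a < b < c < d < e < f < g < h and write every simplex with vertices in increasing order. Then dim K = 2 and the simplices of K are:

  0-simplices (8): a, b, c, d, e, f, g, h
  1-simplices (9): ac, af, bd, ce, cg, dh, eg, eh, fh
  2-simplices (1): ceg

Hence C_0 ≅ Z^8, C_1 ≅ Z^9, C_2 ≅ Z^1.

∂_1: C_1 → C_0 sends each edge [p,q] (with p < q) to q − p.
As a 8×9 matrix over Z this has rank 7, with invariant factors (1,1,1,1,1,1,1).

Boundary ∂_2: C_2 → C_1 sends each 2-simplex [p,q,r] to [q,r] − [p,r] + [p,q]. For instance
  ∂ceg = eg − cg + ce.
The 9×1 boundary matrix has rank 1 and Smith normal form diag(1).

From H_k ≅ ker(∂_k) / im(∂_{k+1}) we obtain:

  H_0: rank C_0 − rank ∂_1 = 8 − 7 = 1, and the invariant factors of ∂_1 are all 1, so H_0 = Z.
  H_1: rank ker ∂_1 − rank ∂_2 = (9 − 7) − 1 = 1, and the invariant factors of ∂_2 are all 1, so H_1 = Z.
  H_2: rank ker ∂_2 − rank ∂_3 = (1 − 1) − 0 = 0, and there is no ∂_3, so H_2 = 0.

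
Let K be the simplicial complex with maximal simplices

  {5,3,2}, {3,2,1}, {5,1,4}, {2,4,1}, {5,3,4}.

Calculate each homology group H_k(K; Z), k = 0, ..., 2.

Take the total order 1 < 2 < 3 < 4 < 5 on the vertex set. Then K (dimension 2) consists of the simplices:

  0-simplices (5): [1], [2], [3], [4], [5]
  1-simplices (10): [1,2], [1,3], [1,4], [1,5], [2,3], [2,4], [2,5], [3,4], [3,5], [4,5]
  2-simplices (5): [1,2,3], [1,2,4], [1,4,5], [2,3,5], [3,4,5]

Hence C_0 ≅ Z^5, C_1 ≅ Z^10, C_2 ≅ Z^5.

The boundary map ∂_1: C_1 → C_0 sends each edge [p,q] (with p < q) to q − p. For instance
  ∂[1,2] = [2] − [1].
As a 5×10 matrix over Z this has rank 4, with invariant factors (1,1,1,1).

∂_2: C_2 → C_1 sends each 2-simplex [p,q,r] to [q,r] − [p,r] + [p,q]. For instance
  ∂[1,4,5] = [4,5] − [1,5] + [1,4],
  ∂[3,4,5] = [4,5] − [3,5] + [3,4].
The resulting 10×5 matrix has rank 5, and its Smith normal form has invariant factors (1,1,1,1,1).

Now H_k = ker ∂_k / im ∂_{k+1}, so:

  H_0: rank C_0 − rank ∂_1 = 5 − 4 = 1, and the invariant factors of ∂_1 are all 1, so H_0 ≅ Z.
  H_1: rank ker ∂_1 − rank ∂_2 = (10 − 4) − 5 = 1, and the invariant factors of ∂_2 are all 1, so H_1 ≅ Z.
  H_2: rank ker ∂_2 − rank ∂_3 = (5 − 5) − 0 = 0, and there is no ∂_3, so H_2 ≅ 0.

(K is a triangulation of the Möbius band.)

H_0 = Z,  H_1 = Z,  H_2 = 0.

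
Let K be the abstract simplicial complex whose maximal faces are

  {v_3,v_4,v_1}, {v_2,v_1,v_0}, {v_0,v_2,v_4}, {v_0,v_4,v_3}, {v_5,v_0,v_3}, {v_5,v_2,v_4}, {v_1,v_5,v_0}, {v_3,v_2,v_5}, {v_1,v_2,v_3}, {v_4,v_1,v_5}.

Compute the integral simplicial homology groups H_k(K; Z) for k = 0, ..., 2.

Order the vertices as v_0 < v_1 < v_2 < v_3 < v_4 < v_5. Listing each simplex with vertices in this order, K has dimension 2 with simplices:

  0-simplices (6): [v_0], [v_1], [v_2], [v_3], [v_4], [v_5]
  1-simplices (15): (15 of them)
  2-simplices (10): [v_0,v_1,v_2], [v_0,v_1,v_5], [v_0,v_2,v_4], [v_0,v_3,v_4], [v_0,v_3,v_5], [v_1,v_2,v_3], [v_1,v_3,v_4], [v_1,v_4,v_5], [v_2,v_3,v_5], [v_2,v_4,v_5]

giving chain groups C_0 ≅ Z^6, C_1 ≅ Z^15, C_2 ≅ Z^10.

∂_1: C_1 → C_0 sends each edge [p,q] (with p < q) to q − p. For instance
  ∂[v_2,v_5] = [v_5] − [v_2].
As a 6×15 matrix over Z this has rank 5, with invariant factors (1,1,1,1,1).

Boundary ∂_2: C_2 → C_1 acts by ∂[p,q,r] = [q,r] − [p,r] + [p,q]. For instance
  ∂[v_0,v_1,v_5] = [v_1,v_5] − [v_0,v_5] + [v_0,v_1],
  ∂[v_2,v_3,v_5] = [v_3,v_5] − [v_2,v_5] + [v_2,v_3].
The 15×10 boundary matrix has rank 10 and Smith normal form diag(1,1,1,1,1,1,1,1,1,2).

From H_k ≅ ker(∂_k) / im(∂_{k+1}) we obtain:

  H_0: rank C_0 − rank ∂_1 = 6 − 5 = 1, and the invariant factors of ∂_1 are all 1, so H_0 ≅ Z.
  H_1: rank ker ∂_1 − rank ∂_2 = (15 − 5) − 10 = 0, and ∂_2 has invariant factor 2 > 1, so H_1 ≅ Z/2Z.
  H_2: rank ker ∂_2 − rank ∂_3 = (10 − 10) − 0 = 0, and there is no ∂_3, so H_2 ≅ 0.

(K is a triangulation of the real projective plane RP^2.)

H_0 ≅ Z,  H_1 ≅ Z/2Z,  H_2 = 0.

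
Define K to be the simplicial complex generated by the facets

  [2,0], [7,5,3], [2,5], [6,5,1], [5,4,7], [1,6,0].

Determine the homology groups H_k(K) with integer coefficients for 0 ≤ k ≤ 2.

H_0 ≅ Z,  H_1 ≅ Z,  H_2 = 0.

Fix the vertex order 0 < 1 < 2 < 3 < 4 < 5 < 6 < 7 and write every simplex with vertices in increasing order. Then dim K = 2 and the simplices of K are:

  0-simplices (8): [0], [1], [2], [3], [4], [5], [6], [7]
  1-simplices (12): [0,1], [0,2], [0,6], [1,5], [1,6], [2,5], [3,5], [3,7], [4,5], [4,7], [5,6], [5,7]
  2-simplices (4): [0,1,6], [1,5,6], [3,5,7], [4,5,7]

so the chain groups are C_0 ≅ Z^8, C_1 ≅ Z^12, C_2 ≅ Z^4.

Boundary ∂_1: C_1 → C_0 maps an edge to its endpoints' difference, ∂[p,q] = q − p. For instance
  ∂[3,7] = [7] − [3].
As a 8×12 matrix over Z this has rank 7, with invariant factors (1,1,1,1,1,1,1).

∂_2: C_2 → C_1 acts by ∂[p,q,r] = [q,r] − [p,r] + [p,q]. For instance
  ∂[3,5,7] = [5,7] − [3,7] + [3,5],
  ∂[1,5,6] = [5,6] − [1,6] + [1,5].
The 12×4 boundary matrix has rank 4 and Smith normal form diag(1,1,1,1).

Computing H_k = (kernel of ∂_k) / (image of ∂_{k+1}):

  H_0: rank C_0 − rank ∂_1 = 8 − 7 = 1, and the invariant factors of ∂_1 are all 1, so H_0 ≅ Z.
  H_1: rank ker ∂_1 − rank ∂_2 = (12 − 7) − 4 = 1, and the invariant factors of ∂_2 are all 1, so H_1 ≅ Z.
  H_2: rank ker ∂_2 − rank ∂_3 = (4 − 4) − 0 = 0, and there is no ∂_3, so H_2 ≅ 0.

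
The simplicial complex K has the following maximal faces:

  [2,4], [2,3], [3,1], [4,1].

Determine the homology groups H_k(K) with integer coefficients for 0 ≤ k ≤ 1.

H_0 = Z,  H_1 = Z.

K has 4 vertices, 4 edges.
rank ∂_0 = 0, rank ∂_1 = 3 ⇒ b_0 = 4 − 0 − 3 = 1; all invariant factors of ∂_1 are 1 so no torsion. So H_0 = Z.
rank ∂_1 = 3, rank ∂_2 = 0 ⇒ b_1 = 4 − 3 − 0 = 1. So H_1 = Z.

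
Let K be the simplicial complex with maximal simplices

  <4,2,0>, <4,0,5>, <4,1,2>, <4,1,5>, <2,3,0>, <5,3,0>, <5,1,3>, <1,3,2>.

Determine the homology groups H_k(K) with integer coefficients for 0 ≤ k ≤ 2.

H_0 = Z,  H_1 = 0,  H_2 = Z.

Order the vertices as 0 < 1 < 2 < 3 < 4 < 5. Listing each simplex with vertices in this order, K has dimension 2 with simplices:

  0-simplices (6): [0], [1], [2], [3], [4], [5]
  1-simplices (12): [0,2], [0,3], [0,4], [0,5], [1,2], [1,3], [1,4], [1,5], [2,3], [2,4], [3,5], [4,5]
  2-simplices (8): [0,2,3], [0,2,4], [0,3,5], [0,4,5], [1,2,3], [1,2,4], [1,3,5], [1,4,5]

giving chain groups C_0 ≅ Z^6, C_1 ≅ Z^12, C_2 ≅ Z^8.

Boundary ∂_1: C_1 → C_0 maps an edge to its endpoints' difference, ∂[p,q] = q − p. For instance
  ∂[0,2] = [2] − [0].
The 6×12 boundary matrix has rank 5 and Smith normal form diag(1,1,1,1,1).

∂_2: C_2 → C_1 sends each 2-simplex [p,q,r] to [q,r] − [p,r] + [p,q]. For instance
  ∂[1,2,3] = [2,3] − [1,3] + [1,2],
  ∂[1,3,5] = [3,5] − [1,5] + [1,3].
As a 12×8 matrix over Z this has rank 7, with invariant factors (1,1,1,1,1,1,1).

From H_k ≅ ker(∂_k) / im(∂_{k+1}) we obtain:

  H_0: rank C_0 − rank ∂_1 = 6 − 5 = 1, and the invariant factors of ∂_1 are all 1, so H_0 = Z.
  H_1: rank ker ∂_1 − rank ∂_2 = (12 − 5) − 7 = 0, and the invariant factors of ∂_2 are all 1, so H_1 = 0.
  H_2: rank ker ∂_2 − rank ∂_3 = (8 − 7) − 0 = 1, and there is no ∂_3, so H_2 = Z.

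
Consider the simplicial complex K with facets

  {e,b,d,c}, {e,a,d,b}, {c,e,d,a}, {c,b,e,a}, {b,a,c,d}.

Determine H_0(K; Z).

H_0 = Z.

K has 5 vertices, 10 edges, 10 triangles, 5 3-simplices.
rank ∂_0 = 0, rank ∂_1 = 4 ⇒ b_0 = 5 − 0 − 4 = 1; all invariant factors of ∂_1 are 1 so no torsion. So H_0 = Z.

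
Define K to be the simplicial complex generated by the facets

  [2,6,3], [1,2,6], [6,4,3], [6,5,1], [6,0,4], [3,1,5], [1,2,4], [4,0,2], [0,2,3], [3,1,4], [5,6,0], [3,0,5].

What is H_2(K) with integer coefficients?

H_2 = 0.

Fix the vertex order 0 < 1 < 2 < 3 < 4 < 5 < 6 and write every simplex with vertices in increasing order. Then dim K = 2 and the simplices of K are:

  0-simplices (7): [0], [1], [2], [3], [4], [5], [6]
  1-simplices (18): [0,2], [0,3], [0,4], [0,5], [0,6], [1,2], [1,3], [1,4], [1,5], [1,6], [2,3], [2,4], [2,6], [3,4], [3,5], [3,6], [4,6], [5,6]
  2-simplices (12): [0,2,3], [0,2,4], [0,3,5], [0,4,6], [0,5,6], [1,2,4], [1,2,6], [1,3,4], [1,3,5], [1,5,6], [2,3,6], [3,4,6]

so the chain groups are C_0 ≅ Z^7, C_1 ≅ Z^18, C_2 ≅ Z^12.

∂_1: C_1 → C_0 sends each edge [p,q] (with p < q) to q − p.
As a 7×18 matrix over Z this has rank 6, with invariant factors (1,1,1,1,1,1).

The boundary map ∂_2: C_2 → C_1 acts by ∂[p,q,r] = [q,r] − [p,r] + [p,q]. For instance
  ∂[1,3,5] = [3,5] − [1,5] + [1,3],
  ∂[0,3,5] = [3,5] − [0,5] + [0,3].
This gives a 18×12 integer matrix of rank 12; reducing to Smith normal form yields diagonal entries (1,1,1,1,1,1,1,1,1,1,1,2).

Reading off H_k = ker ∂_k / im ∂_{k+1}:

  H_2: rank ker ∂_2 − rank ∂_3 = (12 − 12) − 0 = 0, and there is no ∂_3, so H_2 ≅ 0.

(K is a triangulation of the real projective plane RP^2.)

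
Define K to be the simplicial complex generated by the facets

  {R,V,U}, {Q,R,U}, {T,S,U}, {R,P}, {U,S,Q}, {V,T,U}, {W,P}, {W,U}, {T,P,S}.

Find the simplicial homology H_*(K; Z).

H_0 = Z,  H_1 = Z^2,  H_2 = 0.

Fix the vertex order P < Q < R < S < T < U < V < W and write every simplex with vertices in increasing order. Then dim K = 2 and the simplices of K are:

  0-simplices (8): P, Q, R, S, T, U, V, W
  1-simplices (15): PR, PS, PT, PW, QR, QS, QU, RU, RV, ST, SU, TU, TV, UV, UW
  2-simplices (6): PST, QRU, QSU, RUV, STU, TUV

Hence C_0 ≅ Z^8, C_1 ≅ Z^15, C_2 ≅ Z^6.

Boundary ∂_1: C_1 → C_0 is given by ∂[p,q] = [q] − [p].
The 8×15 boundary matrix has rank 7 and Smith normal form diag(1,1,1,1,1,1,1).

The boundary map ∂_2: C_2 → C_1 sends each 2-simplex [p,q,r] to [q,r] − [p,r] + [p,q]. For instance
  ∂STU = TU − SU + ST,
  ∂TUV = UV − TV + TU.
This gives a 15×6 integer matrix of rank 6; reducing to Smith normal form yields diagonal entries (1,1,1,1,1,1).

From H_k ≅ ker(∂_k) / im(∂_{k+1}) we obtain:

  H_0: rank C_0 − rank ∂_1 = 8 − 7 = 1, and the invariant factors of ∂_1 are all 1, so H_0 ≅ Z.
  H_1: rank ker ∂_1 − rank ∂_2 = (15 − 7) − 6 = 2, and the invariant factors of ∂_2 are all 1, so H_1 ≅ Z^2.
  H_2: rank ker ∂_2 − rank ∂_3 = (6 − 6) − 0 = 0, and there is no ∂_3, so H_2 ≅ 0.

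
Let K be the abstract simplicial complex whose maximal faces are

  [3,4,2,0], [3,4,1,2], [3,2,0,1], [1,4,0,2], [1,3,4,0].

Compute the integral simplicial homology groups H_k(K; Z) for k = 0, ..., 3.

H_0 = Z,  H_1 = 0,  H_2 = 0,  H_3 = Z.

Order the vertices as 0 < 1 < 2 < 3 < 4. Listing each simplex with vertices in this order, K has dimension 3 with simplices:

  0-simplices (5): [0], [1], [2], [3], [4]
  1-simplices (10): [0,1], [0,2], [0,3], [0,4], [1,2], [1,3], [1,4], [2,3], [2,4], [3,4]
  2-simplices (10): [0,1,2], [0,1,3], [0,1,4], [0,2,3], [0,2,4], [0,3,4], [1,2,3], [1,2,4], [1,3,4], [2,3,4]
  3-simplices (5): [0,1,2,3], [0,1,2,4], [0,1,3,4], [0,2,3,4], [1,2,3,4]

Hence C_0 ≅ Z^5, C_1 ≅ Z^10, C_2 ≅ Z^10, C_3 ≅ Z^5.

Boundary ∂_1: C_1 → C_0 sends each edge [p,q] (with p < q) to q − p. For instance
  ∂[1,4] = [4] − [1].
As a 5×10 matrix over Z this has rank 4, with invariant factors (1,1,1,1).

Boundary ∂_2: C_2 → C_1 sends each 2-simplex [p,q,r] to [q,r] − [p,r] + [p,q]. For instance
  ∂[0,2,3] = [2,3] − [0,3] + [0,2],
  ∂[2,3,4] = [3,4] − [2,4] + [2,3].
The resulting 10×10 matrix has rank 6, and its Smith normal form has invariant factors (1,1,1,1,1,1).

The boundary map ∂_3: C_3 → C_2 sends each 3-simplex σ to the alternating sum Σ_i (−1)^i (σ with its i-th vertex removed). For instance
  ∂[0,2,3,4] = [2,3,4] − [0,3,4] + [0,2,4] − [0,2,3],
  ∂[0,1,2,3] = [1,2,3] − [0,2,3] + [0,1,3] − [0,1,2].
This gives a 10×5 integer matrix of rank 4; reducing to Smith normal form yields diagonal entries (1,1,1,1).

Computing H_k = (kernel of ∂_k) / (image of ∂_{k+1}):

  H_0: rank C_0 − rank ∂_1 = 5 − 4 = 1, and the invariant factors of ∂_1 are all 1, so H_0 ≅ Z.
  H_1: rank ker ∂_1 − rank ∂_2 = (10 − 4) − 6 = 0, and the invariant factors of ∂_2 are all 1, so H_1 ≅ 0.
  H_2: rank ker ∂_2 − rank ∂_3 = (10 − 6) − 4 = 0, and the invariant factors of ∂_3 are all 1, so H_2 ≅ 0.
  H_3: rank ker ∂_3 − rank ∂_4 = (5 − 4) − 0 = 1, and there is no ∂_4, so H_3 ≅ Z.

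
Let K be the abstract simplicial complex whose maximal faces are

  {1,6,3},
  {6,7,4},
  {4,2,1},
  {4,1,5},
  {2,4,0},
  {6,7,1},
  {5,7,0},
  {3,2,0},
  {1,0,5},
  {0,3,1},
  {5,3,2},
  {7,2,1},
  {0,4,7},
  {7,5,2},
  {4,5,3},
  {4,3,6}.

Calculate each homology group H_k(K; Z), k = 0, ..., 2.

H_0 ≅ Z,  H_1 ≅ Z^2,  H_2 ≅ Z.

Take the total order 0 < 1 < 2 < 3 < 4 < 5 < 6 < 7 on the vertex set. Then K (dimension 2) consists of the simplices:

  0-simplices (8): [0], [1], [2], [3], [4], [5], [6], [7]
  1-simplices (24): (24 of them)
  2-simplices (16): [0,1,3], [0,1,5], [0,2,3], [0,2,4], [0,4,7], [0,5,7], [1,2,4], [1,2,7], [1,3,6], [1,4,5], [1,6,7], [2,3,5], [2,5,7], [3,4,5], [3,4,6], [4,6,7]

Hence C_0 ≅ Z^8, C_1 ≅ Z^24, C_2 ≅ Z^16.

Boundary ∂_1: C_1 → C_0 sends each edge [p,q] (with p < q) to q − p. For instance
  ∂[2,4] = [4] − [2].
As a 8×24 matrix over Z this has rank 7, with invariant factors (1,1,1,1,1,1,1).

Boundary ∂_2: C_2 → C_1 sends each 2-simplex [p,q,r] to [q,r] − [p,r] + [p,q]. For instance
  ∂[1,2,7] = [2,7] − [1,7] + [1,2],
  ∂[0,1,3] = [1,3] − [0,3] + [0,1].
This gives a 24×16 integer matrix of rank 15; reducing to Smith normal form yields diagonal entries (1,1,1,1,1,1,1,1,1,1,1,1,1,1,1).

Reading off H_k = ker ∂_k / im ∂_{k+1}:

  H_0: rank C_0 − rank ∂_1 = 8 − 7 = 1, and the invariant factors of ∂_1 are all 1, so H_0 = Z.
  H_1: rank ker ∂_1 − rank ∂_2 = (24 − 7) − 15 = 2, and the invariant factors of ∂_2 are all 1, so H_1 = Z^2.
  H_2: rank ker ∂_2 − rank ∂_3 = (16 − 15) − 0 = 1, and there is no ∂_3, so H_2 = Z.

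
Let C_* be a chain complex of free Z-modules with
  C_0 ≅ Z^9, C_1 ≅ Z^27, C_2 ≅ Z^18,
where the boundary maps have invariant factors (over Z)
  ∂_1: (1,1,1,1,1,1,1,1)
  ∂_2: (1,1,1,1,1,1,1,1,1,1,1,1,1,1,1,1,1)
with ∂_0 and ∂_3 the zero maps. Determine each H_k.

H_0 ≅ Z,  H_1 ≅ Z^2,  H_2 ≅ Z.

H_0: b_0 = 9 − 0 − 8 = 1; torsion from ∂_1 factors > 1: none. So H_0 ≅ Z.
H_1: b_1 = 27 − 8 − 17 = 2; torsion from ∂_2 factors > 1: none. So H_1 ≅ Z^2.
H_2: b_2 = 18 − 17 − 0 = 1; torsion from ∂_3 factors > 1: none. So H_2 ≅ Z.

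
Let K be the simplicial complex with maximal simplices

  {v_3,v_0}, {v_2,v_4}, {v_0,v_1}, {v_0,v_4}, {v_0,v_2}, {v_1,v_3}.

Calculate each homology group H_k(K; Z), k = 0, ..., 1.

K has 5 vertices, 6 edges.
rank ∂_0 = 0, rank ∂_1 = 4 ⇒ b_0 = 5 − 0 − 4 = 1; all invariant factors of ∂_1 are 1 so no torsion. So H_0 ≅ Z.
rank ∂_1 = 4, rank ∂_2 = 0 ⇒ b_1 = 6 − 4 − 0 = 2. So H_1 ≅ Z^2.

H_0 = Z,  H_1 = Z^2.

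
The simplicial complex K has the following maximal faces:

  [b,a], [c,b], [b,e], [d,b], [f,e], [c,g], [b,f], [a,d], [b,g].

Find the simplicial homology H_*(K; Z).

H_0 = Z,  H_1 = Z^3.

We work with the vertex ordering a < b < c < d < e < f < g. The simplices of K, each written with vertices in increasing order, are:

  0-simplices (7): a, b, c, d, e, f, g
  1-simplices (9): ab, ad, bc, bd, be, bf, bg, cg, ef

Hence C_0 ≅ Z^7, C_1 ≅ Z^9.

The boundary map ∂_1: C_1 → C_0 sends each edge [p,q] (with p < q) to q − p.
This gives a 7×9 integer matrix of rank 6; reducing to Smith normal form yields diagonal entries (1,1,1,1,1,1).

From H_k ≅ ker(∂_k) / im(∂_{k+1}) we obtain:

  H_0: rank C_0 − rank ∂_1 = 7 − 6 = 1, and the invariant factors of ∂_1 are all 1, so H_0 = Z.
  H_1: rank ker ∂_1 − rank ∂_2 = (9 − 6) − 0 = 3, and there is no ∂_2, so H_1 = Z^3.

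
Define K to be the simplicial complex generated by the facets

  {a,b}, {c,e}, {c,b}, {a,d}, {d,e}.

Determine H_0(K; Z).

Order the vertices as a < b < c < d < e. Listing each simplex with vertices in this order, K has dimension 1 with simplices:

  0-simplices (5): a, b, c, d, e
  1-simplices (5): ab, ad, bc, ce, de

Hence C_0 ≅ Z^5, C_1 ≅ Z^5.

Boundary ∂_1: C_1 → C_0 is given by ∂[p,q] = [q] − [p].
The 5×5 boundary matrix has rank 4 and Smith normal form diag(1,1,1,1).

Now H_k = ker ∂_k / im ∂_{k+1}, so:

  H_0: rank C_0 − rank ∂_1 = 5 − 4 = 1, and the invariant factors of ∂_1 are all 1, so H_0 ≅ Z.

H_0 = Z.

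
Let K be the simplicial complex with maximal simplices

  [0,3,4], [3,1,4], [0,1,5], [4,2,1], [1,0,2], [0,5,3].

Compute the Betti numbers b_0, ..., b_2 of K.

K has 6 vertices, 12 edges, 6 triangles.
rank ∂_0 = 0, rank ∂_1 = 5 ⇒ b_0 = 6 − 0 − 5 = 1; all invariant factors of ∂_1 are 1 so no torsion. So H_0 = Z.
rank ∂_1 = 5, rank ∂_2 = 6 ⇒ b_1 = 12 − 5 − 6 = 1; all invariant factors of ∂_2 are 1 so no torsion. So H_1 = Z.
rank ∂_2 = 6, rank ∂_3 = 0 ⇒ b_2 = 6 − 6 − 0 = 0. So H_2 = 0.

b_0 = 1, b_1 = 1, b_2 = 0.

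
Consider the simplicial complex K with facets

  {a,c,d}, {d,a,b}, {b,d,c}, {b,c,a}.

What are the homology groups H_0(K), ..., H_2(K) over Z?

K has 4 vertices, 6 edges, 4 triangles.
rank ∂_0 = 0, rank ∂_1 = 3 ⇒ b_0 = 4 − 0 − 3 = 1; all invariant factors of ∂_1 are 1 so no torsion. So H_0 ≅ Z.
rank ∂_1 = 3, rank ∂_2 = 3 ⇒ b_1 = 6 − 3 − 3 = 0; all invariant factors of ∂_2 are 1 so no torsion. So H_1 ≅ 0.
rank ∂_2 = 3, rank ∂_3 = 0 ⇒ b_2 = 4 − 3 − 0 = 1. So H_2 ≅ Z.

H_0 ≅ Z,  H_1 = 0,  H_2 ≅ Z.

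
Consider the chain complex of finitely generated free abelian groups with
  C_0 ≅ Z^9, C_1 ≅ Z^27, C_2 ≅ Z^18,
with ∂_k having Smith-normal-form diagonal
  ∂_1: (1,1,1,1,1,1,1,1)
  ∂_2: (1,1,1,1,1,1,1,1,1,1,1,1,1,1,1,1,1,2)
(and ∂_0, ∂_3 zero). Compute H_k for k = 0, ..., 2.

H_0: b_0 = 9 − 0 − 8 = 1; torsion from ∂_1 factors > 1: none. So H_0 = Z.
H_1: b_1 = 27 − 8 − 18 = 1; torsion from ∂_2 factors > 1: [2]. So H_1 = Z ⊕ Z_2.
H_2: b_2 = 18 − 18 − 0 = 0; torsion from ∂_3 factors > 1: none. So H_2 = 0.

H_0 = Z,  H_1 = Z ⊕ Z_2,  H_2 = 0.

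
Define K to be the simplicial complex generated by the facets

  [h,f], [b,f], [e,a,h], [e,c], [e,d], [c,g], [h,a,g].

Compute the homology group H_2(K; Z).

We work with the vertex ordering a < b < c < d < e < f < g < h. The simplices of K, each written with vertices in increasing order, are:

  0-simplices (8): a, b, c, d, e, f, g, h
  1-simplices (10): ae, ag, ah, bf, ce, cg, de, eh, fh, gh
  2-simplices (2): aeh, agh

giving chain groups C_0 ≅ Z^8, C_1 ≅ Z^10, C_2 ≅ Z^2.

The boundary map ∂_1: C_1 → C_0 maps an edge to its endpoints' difference, ∂[p,q] = q − p.
The 8×10 boundary matrix has rank 7 and Smith normal form diag(1,1,1,1,1,1,1).

The boundary map ∂_2: C_2 → C_1 maps a triangle to the signed sum of its edges. For instance
  ∂agh = gh − ah + ag,
  ∂aeh = eh − ah + ae.
As a 10×2 matrix over Z this has rank 2, with invariant factors (1,1).

From H_k ≅ ker(∂_k) / im(∂_{k+1}) we obtain:

  H_2: rank ker ∂_2 − rank ∂_3 = (2 − 2) − 0 = 0, and there is no ∂_3, so H_2 = 0.

H_2 = 0.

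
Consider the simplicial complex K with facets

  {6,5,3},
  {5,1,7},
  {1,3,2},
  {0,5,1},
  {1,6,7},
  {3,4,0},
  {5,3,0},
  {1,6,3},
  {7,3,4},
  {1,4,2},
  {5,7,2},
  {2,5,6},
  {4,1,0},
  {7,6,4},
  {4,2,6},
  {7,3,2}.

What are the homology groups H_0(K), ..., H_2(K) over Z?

Take the total order 0 < 1 < 2 < 3 < 4 < 5 < 6 < 7 on the vertex set. Then K (dimension 2) consists of the simplices:

  0-simplices (8): [0], [1], [2], [3], [4], [5], [6], [7]
  1-simplices (24): (24 of them)
  2-simplices (16): [0,1,4], [0,1,5], [0,3,4], [0,3,5], [1,2,3], [1,2,4], [1,3,6], [1,5,7], [1,6,7], [2,3,7], [2,4,6], [2,5,6], [2,5,7], [3,4,7], [3,5,6], [4,6,7]

so the chain groups are C_0 ≅ Z^8, C_1 ≅ Z^24, C_2 ≅ Z^16.

∂_1: C_1 → C_0 sends each edge [p,q] (with p < q) to q − p.
This gives a 8×24 integer matrix of rank 7; reducing to Smith normal form yields diagonal entries (1,1,1,1,1,1,1).

∂_2: C_2 → C_1 sends each 2-simplex [p,q,r] to [q,r] − [p,r] + [p,q]. For instance
  ∂[0,3,4] = [3,4] − [0,4] + [0,3],
  ∂[2,5,7] = [5,7] − [2,7] + [2,5].
The resulting 24×16 matrix has rank 15, and its Smith normal form has invariant factors (1,1,1,1,1,1,1,1,1,1,1,1,1,1,1).

Computing H_k = (kernel of ∂_k) / (image of ∂_{k+1}):

  H_0: rank C_0 − rank ∂_1 = 8 − 7 = 1, and the invariant factors of ∂_1 are all 1, so H_0 = Z.
  H_1: rank ker ∂_1 − rank ∂_2 = (24 − 7) − 15 = 2, and the invariant factors of ∂_2 are all 1, so H_1 = Z^2.
  H_2: rank ker ∂_2 − rank ∂_3 = (16 − 15) − 0 = 1, and there is no ∂_3, so H_2 = Z.

H_0 = Z,  H_1 = Z^2,  H_2 = Z.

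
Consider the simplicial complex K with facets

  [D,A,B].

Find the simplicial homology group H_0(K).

K has 3 vertices, 3 edges, 1 triangle.
rank ∂_0 = 0, rank ∂_1 = 2 ⇒ b_0 = 3 − 0 − 2 = 1; all invariant factors of ∂_1 are 1 so no torsion. So H_0 = Z.

H_0 ≅ Z.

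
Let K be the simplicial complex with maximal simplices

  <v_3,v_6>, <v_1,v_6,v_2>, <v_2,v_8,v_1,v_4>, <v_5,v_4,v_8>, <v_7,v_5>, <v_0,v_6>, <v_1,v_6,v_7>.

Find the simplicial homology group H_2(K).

Fix the vertex order v_0 < v_1 < v_2 < v_3 < v_4 < v_5 < v_6 < v_7 < v_8 and write every simplex with vertices in increasing order. Then dim K = 3 and the simplices of K are:

  0-simplices (9): [v_0], [v_1], [v_2], [v_3], [v_4], [v_5], [v_6], [v_7], [v_8]
  1-simplices (15): (15 of them)
  2-simplices (7): [v_1,v_2,v_4], [v_1,v_2,v_6], [v_1,v_2,v_8], [v_1,v_4,v_8], [v_1,v_6,v_7], [v_2,v_4,v_8], [v_4,v_5,v_8]
  3-simplices (1): [v_1,v_2,v_4,v_8]

Hence C_0 ≅ Z^9, C_1 ≅ Z^15, C_2 ≅ Z^7, C_3 ≅ Z^1.

Boundary ∂_1: C_1 → C_0 sends each edge [p,q] (with p < q) to q − p. For instance
  ∂[v_2,v_4] = [v_4] − [v_2].
The resulting 9×15 matrix has rank 8, and its Smith normal form has invariant factors (1,1,1,1,1,1,1,1).

The boundary map ∂_2: C_2 → C_1 sends each 2-simplex [p,q,r] to [q,r] − [p,r] + [p,q]. For instance
  ∂[v_1,v_6,v_7] = [v_6,v_7] − [v_1,v_7] + [v_1,v_6],
  ∂[v_1,v_2,v_4] = [v_2,v_4] − [v_1,v_4] + [v_1,v_2].
As a 15×7 matrix over Z this has rank 6, with invariant factors (1,1,1,1,1,1).

The boundary map ∂_3: C_3 → C_2 sends each 3-simplex σ to the alternating sum Σ_i (−1)^i (σ with its i-th vertex removed). For instance
  ∂[v_1,v_2,v_4,v_8] = [v_2,v_4,v_8] − [v_1,v_4,v_8] + [v_1,v_2,v_8] − [v_1,v_2,v_4].
This gives a 7×1 integer matrix of rank 1; reducing to Smith normal form yields diagonal entries (1).

From H_k ≅ ker(∂_k) / im(∂_{k+1}) we obtain:

  H_2: rank ker ∂_2 − rank ∂_3 = (7 − 6) − 1 = 0, and the invariant factors of ∂_3 are all 1, so H_2 = 0.

H_2 ≅ 0.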